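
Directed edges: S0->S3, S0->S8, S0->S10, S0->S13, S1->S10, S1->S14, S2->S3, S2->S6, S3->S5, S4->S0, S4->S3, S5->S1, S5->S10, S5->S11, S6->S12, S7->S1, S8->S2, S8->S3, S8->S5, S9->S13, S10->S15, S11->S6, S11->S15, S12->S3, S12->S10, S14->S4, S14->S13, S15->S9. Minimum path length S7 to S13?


BFS layer-by-layer from S7:
  dist 0: {S7}
  dist 1: {S1}
  dist 2: {S10, S14}
  dist 3: {S4, S13, S15}
  -> S13 reached at distance 3
Shortest path length = 3

3


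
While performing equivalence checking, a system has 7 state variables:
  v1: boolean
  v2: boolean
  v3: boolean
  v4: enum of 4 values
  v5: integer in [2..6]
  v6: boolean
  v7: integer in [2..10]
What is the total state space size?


State space = product of domain sizes of all variables.
Domain sizes:
  v1 (boolean): 2
  v2 (boolean): 2
  v3 (boolean): 2
  v4 (enum of 4 values): 4
  v5 (integer in [2..6]): 5
  v6 (boolean): 2
  v7 (integer in [2..10]): 9
Product = 2 * 2 * 2 * 4 * 5 * 2 * 9 = 2880

2880


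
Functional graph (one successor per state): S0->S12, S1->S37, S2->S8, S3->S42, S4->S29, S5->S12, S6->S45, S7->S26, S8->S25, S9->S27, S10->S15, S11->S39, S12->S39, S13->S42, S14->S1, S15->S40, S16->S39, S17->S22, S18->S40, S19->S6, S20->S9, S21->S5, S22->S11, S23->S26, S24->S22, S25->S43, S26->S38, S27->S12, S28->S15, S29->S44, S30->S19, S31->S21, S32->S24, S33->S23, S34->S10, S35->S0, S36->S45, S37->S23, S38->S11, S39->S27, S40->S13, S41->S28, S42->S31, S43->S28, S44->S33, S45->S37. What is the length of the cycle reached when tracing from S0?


Trace from S0 until a state repeats:
  S0 -> S12 -> S39 -> S27 -> S12
S12 first seen at step 1, revisited at step 4.
Cycle length = 4 - 1 = 3

3


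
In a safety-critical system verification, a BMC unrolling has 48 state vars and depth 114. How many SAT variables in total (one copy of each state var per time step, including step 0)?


BMC unrolls to depth k, creating one copy of each state var for steps 0..k.
Step count = 114 + 1 = 115 (steps 0 through 114)
Vars per step = 48
Total = 48 * 115 = 5520

5520


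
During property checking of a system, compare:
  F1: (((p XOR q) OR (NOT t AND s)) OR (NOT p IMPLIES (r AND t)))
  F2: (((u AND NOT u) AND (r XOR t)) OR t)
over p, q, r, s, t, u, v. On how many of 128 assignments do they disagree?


F1 = (((p XOR q) OR (NOT t AND s)) OR (NOT p IMPLIES (r AND t)))
F2 = (((u AND NOT u) AND (r XOR t)) OR t)
Evaluate both on each of 128 rows (bits = p,q,r,s,t,u,v):
  row 0 [0000000]: F1=0 F2=0 -> 0
  row 1 [0000001]: F1=0 F2=0 -> 0
  row 2 [0000010]: F1=0 F2=0 -> 0
  row 3 [0000011]: F1=0 F2=0 -> 0
  row 4 [0000100]: F1=0 F2=1 (differ) -> 1
  (every remaining row is evaluated the same way; all 128 results are listed next)
Full result column, 8 rows per line (p,q,r,s fixed per line; t,u,v runs 000..111 left to right):
  rows 0-7 [p,q,r,s=0000]: 00001111  (ones: 4)
  rows 8-15 [p,q,r,s=0001]: 11111111  (ones: 8)
  rows 16-23 [p,q,r,s=0010]: 00000000  (ones: 0)
  rows 24-31 [p,q,r,s=0011]: 11110000  (ones: 4)
  rows 32-39 [p,q,r,s=0100]: 11110000  (ones: 4)
  rows 40-47 [p,q,r,s=0101]: 11110000  (ones: 4)
  rows 48-55 [p,q,r,s=0110]: 11110000  (ones: 4)
  rows 56-63 [p,q,r,s=0111]: 11110000  (ones: 4)
  rows 64-71 [p,q,r,s=1000]: 11110000  (ones: 4)
  rows 72-79 [p,q,r,s=1001]: 11110000  (ones: 4)
  rows 80-87 [p,q,r,s=1010]: 11110000  (ones: 4)
  rows 88-95 [p,q,r,s=1011]: 11110000  (ones: 4)
  rows 96-103 [p,q,r,s=1100]: 11110000  (ones: 4)
  rows 104-111 [p,q,r,s=1101]: 11110000  (ones: 4)
  rows 112-119 [p,q,r,s=1110]: 11110000  (ones: 4)
  rows 120-127 [p,q,r,s=1111]: 11110000  (ones: 4)
Disagreements = 4+8+0+4+4+4+4+4+4+4+4+4+4+4+4+4 = 64

64


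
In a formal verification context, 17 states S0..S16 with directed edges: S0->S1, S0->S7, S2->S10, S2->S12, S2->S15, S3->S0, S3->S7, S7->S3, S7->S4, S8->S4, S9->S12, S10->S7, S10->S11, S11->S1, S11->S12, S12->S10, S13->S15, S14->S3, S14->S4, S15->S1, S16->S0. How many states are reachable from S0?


BFS from S0:
  layer 0: {S0}
  layer 1: {S1, S7}
  layer 2: {S3, S4}
Reachable set: {S0, S1, S3, S4, S7}
Count = 5

5


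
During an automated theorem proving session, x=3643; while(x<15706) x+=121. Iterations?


Step 1: x goes from 3643 toward 15706 by 121; the body runs while x<15706, so iterations = ceil((bound-start)/step)
Step 2: Distance=12063
Step 3: ceil(12063/121)=100

100


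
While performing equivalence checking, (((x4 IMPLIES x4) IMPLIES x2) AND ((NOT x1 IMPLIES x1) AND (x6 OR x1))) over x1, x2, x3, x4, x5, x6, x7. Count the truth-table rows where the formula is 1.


Formula: (((x4 IMPLIES x4) IMPLIES x2) AND ((NOT x1 IMPLIES x1) AND (x6 OR x1))) over 7 vars (128 rows)
Evaluate each row (x1, x2, x3, x4, x5, x6, x7 as bits, MSB first):
  row 0 [0000000]: (((0 IMPLIES 0) IMPLIES 0) AND ((NOT 0 IMPLIES 0) AND (0 OR 0))) -> 0
  row 1 [0000001]: (((0 IMPLIES 0) IMPLIES 0) AND ((NOT 0 IMPLIES 0) AND (0 OR 0))) -> 0
  row 2 [0000010]: (((0 IMPLIES 0) IMPLIES 0) AND ((NOT 0 IMPLIES 0) AND (1 OR 0))) -> 0
  row 3 [0000011]: (((0 IMPLIES 0) IMPLIES 0) AND ((NOT 0 IMPLIES 0) AND (1 OR 0))) -> 0
  row 4 [0000100]: (((0 IMPLIES 0) IMPLIES 0) AND ((NOT 0 IMPLIES 0) AND (0 OR 0))) -> 0
  (every remaining row is evaluated the same way; all 128 results are listed next)
Full result column, 8 rows per line (x1,x2,x3,x4 fixed per line; x5,x6,x7 runs 000..111 left to right):
  rows 0-7 [x1,x2,x3,x4=0000]: 00000000  (ones: 0)
  rows 8-15 [x1,x2,x3,x4=0001]: 00000000  (ones: 0)
  rows 16-23 [x1,x2,x3,x4=0010]: 00000000  (ones: 0)
  rows 24-31 [x1,x2,x3,x4=0011]: 00000000  (ones: 0)
  rows 32-39 [x1,x2,x3,x4=0100]: 00000000  (ones: 0)
  rows 40-47 [x1,x2,x3,x4=0101]: 00000000  (ones: 0)
  rows 48-55 [x1,x2,x3,x4=0110]: 00000000  (ones: 0)
  rows 56-63 [x1,x2,x3,x4=0111]: 00000000  (ones: 0)
  rows 64-71 [x1,x2,x3,x4=1000]: 00000000  (ones: 0)
  rows 72-79 [x1,x2,x3,x4=1001]: 00000000  (ones: 0)
  rows 80-87 [x1,x2,x3,x4=1010]: 00000000  (ones: 0)
  rows 88-95 [x1,x2,x3,x4=1011]: 00000000  (ones: 0)
  rows 96-103 [x1,x2,x3,x4=1100]: 11111111  (ones: 8)
  rows 104-111 [x1,x2,x3,x4=1101]: 11111111  (ones: 8)
  rows 112-119 [x1,x2,x3,x4=1110]: 11111111  (ones: 8)
  rows 120-127 [x1,x2,x3,x4=1111]: 11111111  (ones: 8)
Count of 1-rows = 0+0+0+0+0+0+0+0+0+0+0+0+8+8+8+8 = 32

32


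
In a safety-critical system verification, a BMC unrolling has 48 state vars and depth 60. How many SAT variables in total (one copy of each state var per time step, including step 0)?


BMC unrolls to depth k, creating one copy of each state var for steps 0..k.
Step count = 60 + 1 = 61 (steps 0 through 60)
Vars per step = 48
Total = 48 * 61 = 2928

2928


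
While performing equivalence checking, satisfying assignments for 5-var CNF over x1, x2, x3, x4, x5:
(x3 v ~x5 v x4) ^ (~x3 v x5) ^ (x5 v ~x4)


CNF with 3 clauses over 5 vars (32 assignments).
An assignment satisfies CNF iff every clause has >=1 true literal.
Check each row (bits = x1,x2,x3,x4,x5; clause T/F shown):
  row 0 [00000]: clauses=TTT -> 1
  row 1 [00001]: clauses=FTT -> 0
  row 2 [00010]: clauses=TTF -> 0
  row 3 [00011]: clauses=TTT -> 1
  row 4 [00100]: clauses=TFT -> 0
  row 5 [00101]: clauses=TTT -> 1
  row 6 [00110]: clauses=TFF -> 0
  row 7 [00111]: clauses=TTT -> 1
  row 8 [01000]: clauses=TTT -> 1
  row 9 [01001]: clauses=FTT -> 0
  row 10 [01010]: clauses=TTF -> 0
  row 11 [01011]: clauses=TTT -> 1
  row 12 [01100]: clauses=TFT -> 0
  row 13 [01101]: clauses=TTT -> 1
  row 14 [01110]: clauses=TFF -> 0
  row 15 [01111]: clauses=TTT -> 1
  row 16 [10000]: clauses=TTT -> 1
  row 17 [10001]: clauses=FTT -> 0
  row 18 [10010]: clauses=TTF -> 0
  row 19 [10011]: clauses=TTT -> 1
  row 20 [10100]: clauses=TFT -> 0
  row 21 [10101]: clauses=TTT -> 1
  row 22 [10110]: clauses=TFF -> 0
  row 23 [10111]: clauses=TTT -> 1
  row 24 [11000]: clauses=TTT -> 1
  row 25 [11001]: clauses=FTT -> 0
  row 26 [11010]: clauses=TTF -> 0
  row 27 [11011]: clauses=TTT -> 1
  row 28 [11100]: clauses=TFT -> 0
  row 29 [11101]: clauses=TTT -> 1
  row 30 [11110]: clauses=TFF -> 0
  row 31 [11111]: clauses=TTT -> 1
Full result column, 8 rows per line (x1,x2 fixed per line; x3,x4,x5 runs 000..111 left to right):
  rows 0-7 [x1,x2=00]: 10010101  (ones: 4)
  rows 8-15 [x1,x2=01]: 10010101  (ones: 4)
  rows 16-23 [x1,x2=10]: 10010101  (ones: 4)
  rows 24-31 [x1,x2=11]: 10010101  (ones: 4)
Satisfying assignments = 4+4+4+4 = 16

16


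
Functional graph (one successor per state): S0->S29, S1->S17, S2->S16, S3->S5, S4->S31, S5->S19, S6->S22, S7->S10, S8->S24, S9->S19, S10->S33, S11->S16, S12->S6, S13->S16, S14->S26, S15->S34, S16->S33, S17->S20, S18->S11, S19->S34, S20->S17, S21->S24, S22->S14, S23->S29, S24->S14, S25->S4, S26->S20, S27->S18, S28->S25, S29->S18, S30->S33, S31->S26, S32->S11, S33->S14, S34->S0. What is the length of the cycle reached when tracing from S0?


Trace from S0 until a state repeats:
  S0 -> S29 -> S18 -> S11 -> S16 -> S33 -> S14 -> S26 -> S20 -> S17 -> S20
S20 first seen at step 8, revisited at step 10.
Cycle length = 10 - 8 = 2

2


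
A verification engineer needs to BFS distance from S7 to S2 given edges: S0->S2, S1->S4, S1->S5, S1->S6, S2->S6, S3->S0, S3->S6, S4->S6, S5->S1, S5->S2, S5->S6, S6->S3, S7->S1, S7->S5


BFS layer-by-layer from S7:
  dist 0: {S7}
  dist 1: {S1, S5}
  dist 2: {S2, S4, S6}
  -> S2 reached at distance 2
Shortest path length = 2

2


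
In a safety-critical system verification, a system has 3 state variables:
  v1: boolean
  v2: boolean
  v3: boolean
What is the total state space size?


State space = product of domain sizes of all variables.
Domain sizes:
  v1 (boolean): 2
  v2 (boolean): 2
  v3 (boolean): 2
Product = 2 * 2 * 2 = 8

8


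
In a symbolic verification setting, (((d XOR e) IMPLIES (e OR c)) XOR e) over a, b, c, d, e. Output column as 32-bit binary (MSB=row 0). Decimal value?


Formula: (((d XOR e) IMPLIES (e OR c)) XOR e) over a, b, c, d, e (32 rows)
Evaluate each row (bits = a,b,c,d,e, MSB first):
  row 0 [00000]: (((0 XOR 0) IMPLIES (0 OR 0)) XOR 0) -> 1
  row 1 [00001]: (((0 XOR 1) IMPLIES (1 OR 0)) XOR 1) -> 0
  row 2 [00010]: (((1 XOR 0) IMPLIES (0 OR 0)) XOR 0) -> 0
  row 3 [00011]: (((1 XOR 1) IMPLIES (1 OR 0)) XOR 1) -> 0
  row 4 [00100]: (((0 XOR 0) IMPLIES (0 OR 1)) XOR 0) -> 1
  row 5 [00101]: (((0 XOR 1) IMPLIES (1 OR 1)) XOR 1) -> 0
  row 6 [00110]: (((1 XOR 0) IMPLIES (0 OR 1)) XOR 0) -> 1
  row 7 [00111]: (((1 XOR 1) IMPLIES (1 OR 1)) XOR 1) -> 0
  row 8 [01000]: (((0 XOR 0) IMPLIES (0 OR 0)) XOR 0) -> 1
  row 9 [01001]: (((0 XOR 1) IMPLIES (1 OR 0)) XOR 1) -> 0
  row 10 [01010]: (((1 XOR 0) IMPLIES (0 OR 0)) XOR 0) -> 0
  row 11 [01011]: (((1 XOR 1) IMPLIES (1 OR 0)) XOR 1) -> 0
  row 12 [01100]: (((0 XOR 0) IMPLIES (0 OR 1)) XOR 0) -> 1
  row 13 [01101]: (((0 XOR 1) IMPLIES (1 OR 1)) XOR 1) -> 0
  row 14 [01110]: (((1 XOR 0) IMPLIES (0 OR 1)) XOR 0) -> 1
  row 15 [01111]: (((1 XOR 1) IMPLIES (1 OR 1)) XOR 1) -> 0
  row 16 [10000]: (((0 XOR 0) IMPLIES (0 OR 0)) XOR 0) -> 1
  row 17 [10001]: (((0 XOR 1) IMPLIES (1 OR 0)) XOR 1) -> 0
  row 18 [10010]: (((1 XOR 0) IMPLIES (0 OR 0)) XOR 0) -> 0
  row 19 [10011]: (((1 XOR 1) IMPLIES (1 OR 0)) XOR 1) -> 0
  row 20 [10100]: (((0 XOR 0) IMPLIES (0 OR 1)) XOR 0) -> 1
  row 21 [10101]: (((0 XOR 1) IMPLIES (1 OR 1)) XOR 1) -> 0
  row 22 [10110]: (((1 XOR 0) IMPLIES (0 OR 1)) XOR 0) -> 1
  row 23 [10111]: (((1 XOR 1) IMPLIES (1 OR 1)) XOR 1) -> 0
  row 24 [11000]: (((0 XOR 0) IMPLIES (0 OR 0)) XOR 0) -> 1
  row 25 [11001]: (((0 XOR 1) IMPLIES (1 OR 0)) XOR 1) -> 0
  row 26 [11010]: (((1 XOR 0) IMPLIES (0 OR 0)) XOR 0) -> 0
  row 27 [11011]: (((1 XOR 1) IMPLIES (1 OR 0)) XOR 1) -> 0
  row 28 [11100]: (((0 XOR 0) IMPLIES (0 OR 1)) XOR 0) -> 1
  row 29 [11101]: (((0 XOR 1) IMPLIES (1 OR 1)) XOR 1) -> 0
  row 30 [11110]: (((1 XOR 0) IMPLIES (0 OR 1)) XOR 0) -> 1
  row 31 [11111]: (((1 XOR 1) IMPLIES (1 OR 1)) XOR 1) -> 0
Full result column, 4 rows per line (a,b,c fixed per line; d,e runs 00..11 left to right):
  rows 0-3 [a,b,c=000]: 1000  = hex 8
  rows 4-7 [a,b,c=001]: 1010  = hex A
  rows 8-11 [a,b,c=010]: 1000  = hex 8
  rows 12-15 [a,b,c=011]: 1010  = hex A
  rows 16-19 [a,b,c=100]: 1000  = hex 8
  rows 20-23 [a,b,c=101]: 1010  = hex A
  rows 24-27 [a,b,c=110]: 1000  = hex 8
  rows 28-31 [a,b,c=111]: 1010  = hex A
Output column (row 0 .. row 31) = 10001010100010101000101010001010
Output column grouped in 4s = 1000 1010 1000 1010 1000 1010 1000 1010 = 0x8A8A8A8A
Convert to decimal digit by digit (value = value*16 + digit):
  8 -> 8
  8*16 + 10 (A) = 138
  138*16 + 8 = 2216
  2216*16 + 10 (A) = 35466
  35466*16 + 8 = 567464
  567464*16 + 10 (A) = 9079434
  9079434*16 + 8 = 145270952
  145270952*16 + 10 (A) = 2324335242
Decimal = 2324335242

2324335242


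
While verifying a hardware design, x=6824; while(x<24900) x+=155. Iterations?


Step 1: x goes from 6824 toward 24900 by 155; the body runs while x<24900, so iterations = ceil((bound-start)/step)
Step 2: Distance=18076
Step 3: ceil(18076/155)=117

117


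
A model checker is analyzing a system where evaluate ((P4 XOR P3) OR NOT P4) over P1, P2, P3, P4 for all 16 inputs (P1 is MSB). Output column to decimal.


Formula: ((P4 XOR P3) OR NOT P4) over P1, P2, P3, P4 (16 rows)
Evaluate each row (bits = P1,P2,P3,P4, MSB first):
  row 0 [0000]: ((0 XOR 0) OR NOT 0) -> 1
  row 1 [0001]: ((1 XOR 0) OR NOT 1) -> 1
  row 2 [0010]: ((0 XOR 1) OR NOT 0) -> 1
  row 3 [0011]: ((1 XOR 1) OR NOT 1) -> 0
  row 4 [0100]: ((0 XOR 0) OR NOT 0) -> 1
  row 5 [0101]: ((1 XOR 0) OR NOT 1) -> 1
  row 6 [0110]: ((0 XOR 1) OR NOT 0) -> 1
  row 7 [0111]: ((1 XOR 1) OR NOT 1) -> 0
  row 8 [1000]: ((0 XOR 0) OR NOT 0) -> 1
  row 9 [1001]: ((1 XOR 0) OR NOT 1) -> 1
  row 10 [1010]: ((0 XOR 1) OR NOT 0) -> 1
  row 11 [1011]: ((1 XOR 1) OR NOT 1) -> 0
  row 12 [1100]: ((0 XOR 0) OR NOT 0) -> 1
  row 13 [1101]: ((1 XOR 0) OR NOT 1) -> 1
  row 14 [1110]: ((0 XOR 1) OR NOT 0) -> 1
  row 15 [1111]: ((1 XOR 1) OR NOT 1) -> 0
Full result column, 4 rows per line (P1,P2 fixed per line; P3,P4 runs 00..11 left to right):
  rows 0-3 [P1,P2=00]: 1110  = hex E
  rows 4-7 [P1,P2=01]: 1110  = hex E
  rows 8-11 [P1,P2=10]: 1110  = hex E
  rows 12-15 [P1,P2=11]: 1110  = hex E
Output column (row 0 .. row 15) = 1110111011101110
Output column grouped in 4s = 1110 1110 1110 1110 = 0xEEEE
Convert to decimal digit by digit (value = value*16 + digit):
  E -> 14
  14*16 + 14 (E) = 238
  238*16 + 14 (E) = 3822
  3822*16 + 14 (E) = 61166
Decimal = 61166

61166


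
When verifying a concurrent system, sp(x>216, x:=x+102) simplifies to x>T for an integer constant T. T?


Formula: sp(P, x:=E) = exists old_x. (x = E[old_x/x]) AND P[old_x/x] (old_x is the value of x before the assignment; eliminate old_x by solving x = E[old_x/x] for old_x)
Step 1: Precondition P: x>216, i.e. old_x > 216
Step 2: Assignment gives x = old_x + 102, so old_x = x - 102
Step 3: Substitute into P: x - 102 > 216
Step 4: Simplify: x > 216+102 = 318

318


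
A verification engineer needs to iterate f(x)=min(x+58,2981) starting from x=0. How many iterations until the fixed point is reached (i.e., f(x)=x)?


Step 1: x=0, cap=2981, increment=58
Step 2: x grows by 58 each step until capped at 2981; fixed point is x=2981
Step 3: iterations = ceil(2981/58) = 52

52


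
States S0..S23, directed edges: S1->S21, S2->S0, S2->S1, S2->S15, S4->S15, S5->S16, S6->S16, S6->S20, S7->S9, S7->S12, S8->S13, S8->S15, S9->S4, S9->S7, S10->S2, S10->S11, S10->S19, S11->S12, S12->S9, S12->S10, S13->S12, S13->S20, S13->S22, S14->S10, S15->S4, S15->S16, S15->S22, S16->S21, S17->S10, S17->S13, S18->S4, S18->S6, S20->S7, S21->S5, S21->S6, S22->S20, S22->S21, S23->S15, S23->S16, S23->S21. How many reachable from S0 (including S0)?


BFS from S0:
  layer 0: {S0}
Reachable set: {S0}
Count = 1

1


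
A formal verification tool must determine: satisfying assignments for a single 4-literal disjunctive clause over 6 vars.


Step 1: Total=2^6=64
Step 2: Unsat when all 4 false: 2^2=4
Step 3: Sat=64-4=60

60


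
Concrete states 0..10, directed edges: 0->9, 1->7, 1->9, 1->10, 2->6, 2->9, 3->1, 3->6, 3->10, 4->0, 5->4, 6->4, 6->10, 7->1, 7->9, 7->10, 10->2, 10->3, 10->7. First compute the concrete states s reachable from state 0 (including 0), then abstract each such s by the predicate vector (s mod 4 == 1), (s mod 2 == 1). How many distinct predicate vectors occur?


BFS from 0:
Concrete reachable: {0, 9}
Abstract via predicates (s mod 4 == 1), (s mod 2 == 1):
  (0,0) <- {0}
  (1,1) <- {9}
Distinct abstract states = 2

2


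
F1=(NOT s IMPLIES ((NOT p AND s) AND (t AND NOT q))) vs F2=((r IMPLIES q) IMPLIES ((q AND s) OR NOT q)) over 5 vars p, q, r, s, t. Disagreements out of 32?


F1 = (NOT s IMPLIES ((NOT p AND s) AND (t AND NOT q)))
F2 = ((r IMPLIES q) IMPLIES ((q AND s) OR NOT q))
Evaluate both on each of 32 rows (bits = p,q,r,s,t):
  row 0 [00000]: F1=0 F2=1 (differ) -> 1
  row 1 [00001]: F1=0 F2=1 (differ) -> 1
  row 2 [00010]: F1=1 F2=1 -> 0
  row 3 [00011]: F1=1 F2=1 -> 0
  row 4 [00100]: F1=0 F2=1 (differ) -> 1
  row 5 [00101]: F1=0 F2=1 (differ) -> 1
  row 6 [00110]: F1=1 F2=1 -> 0
  row 7 [00111]: F1=1 F2=1 -> 0
  row 8 [01000]: F1=0 F2=0 -> 0
  row 9 [01001]: F1=0 F2=0 -> 0
  row 10 [01010]: F1=1 F2=1 -> 0
  row 11 [01011]: F1=1 F2=1 -> 0
  row 12 [01100]: F1=0 F2=0 -> 0
  row 13 [01101]: F1=0 F2=0 -> 0
  row 14 [01110]: F1=1 F2=1 -> 0
  row 15 [01111]: F1=1 F2=1 -> 0
  row 16 [10000]: F1=0 F2=1 (differ) -> 1
  row 17 [10001]: F1=0 F2=1 (differ) -> 1
  row 18 [10010]: F1=1 F2=1 -> 0
  row 19 [10011]: F1=1 F2=1 -> 0
  row 20 [10100]: F1=0 F2=1 (differ) -> 1
  row 21 [10101]: F1=0 F2=1 (differ) -> 1
  row 22 [10110]: F1=1 F2=1 -> 0
  row 23 [10111]: F1=1 F2=1 -> 0
  row 24 [11000]: F1=0 F2=0 -> 0
  row 25 [11001]: F1=0 F2=0 -> 0
  row 26 [11010]: F1=1 F2=1 -> 0
  row 27 [11011]: F1=1 F2=1 -> 0
  row 28 [11100]: F1=0 F2=0 -> 0
  row 29 [11101]: F1=0 F2=0 -> 0
  row 30 [11110]: F1=1 F2=1 -> 0
  row 31 [11111]: F1=1 F2=1 -> 0
Full result column, 8 rows per line (p,q fixed per line; r,s,t runs 000..111 left to right):
  rows 0-7 [p,q=00]: 11001100  (ones: 4)
  rows 8-15 [p,q=01]: 00000000  (ones: 0)
  rows 16-23 [p,q=10]: 11001100  (ones: 4)
  rows 24-31 [p,q=11]: 00000000  (ones: 0)
Disagreements = 4+0+4+0 = 8

8


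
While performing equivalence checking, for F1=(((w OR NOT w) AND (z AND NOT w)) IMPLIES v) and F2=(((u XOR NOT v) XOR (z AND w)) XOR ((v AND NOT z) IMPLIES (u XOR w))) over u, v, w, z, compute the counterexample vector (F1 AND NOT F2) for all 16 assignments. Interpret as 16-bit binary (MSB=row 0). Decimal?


F1 = (((w OR NOT w) AND (z AND NOT w)) IMPLIES v)
F2 = (((u XOR NOT v) XOR (z AND w)) XOR ((v AND NOT z) IMPLIES (u XOR w)))
Counterexample to F1=>F2 is where F1=1 and F2=0.
Evaluate each row (bits = u,v,w,z, MSB first):
  row 0 [0000]: F1=1 F2=0 -> F1&~F2 -> 1
  row 1 [0001]: F1=0 F2=0 -> F1&~F2 -> 0
  row 2 [0010]: F1=1 F2=0 -> F1&~F2 -> 1
  row 3 [0011]: F1=1 F2=1 -> F1&~F2 -> 0
  row 4 [0100]: F1=1 F2=0 -> F1&~F2 -> 1
  row 5 [0101]: F1=1 F2=1 -> F1&~F2 -> 0
  row 6 [0110]: F1=1 F2=1 -> F1&~F2 -> 0
  row 7 [0111]: F1=1 F2=0 -> F1&~F2 -> 1
  row 8 [1000]: F1=1 F2=1 -> F1&~F2 -> 0
  row 9 [1001]: F1=0 F2=1 -> F1&~F2 -> 0
  row 10 [1010]: F1=1 F2=1 -> F1&~F2 -> 0
  row 11 [1011]: F1=1 F2=0 -> F1&~F2 -> 1
  row 12 [1100]: F1=1 F2=0 -> F1&~F2 -> 1
  row 13 [1101]: F1=1 F2=0 -> F1&~F2 -> 1
  row 14 [1110]: F1=1 F2=1 -> F1&~F2 -> 0
  row 15 [1111]: F1=1 F2=1 -> F1&~F2 -> 0
Full result column, 4 rows per line (u,v fixed per line; w,z runs 00..11 left to right):
  rows 0-3 [u,v=00]: 1010  = hex A
  rows 4-7 [u,v=01]: 1001  = hex 9
  rows 8-11 [u,v=10]: 0001  = hex 1
  rows 12-15 [u,v=11]: 1100  = hex C
Counterexample vector (row 0 .. row 15) = 1010100100011100
Output column grouped in 4s = 1010 1001 0001 1100 = 0xA91C
Convert to decimal digit by digit (value = value*16 + digit):
  A -> 10
  10*16 + 9 = 169
  169*16 + 1 = 2705
  2705*16 + 12 (C) = 43292
Decimal = 43292

43292


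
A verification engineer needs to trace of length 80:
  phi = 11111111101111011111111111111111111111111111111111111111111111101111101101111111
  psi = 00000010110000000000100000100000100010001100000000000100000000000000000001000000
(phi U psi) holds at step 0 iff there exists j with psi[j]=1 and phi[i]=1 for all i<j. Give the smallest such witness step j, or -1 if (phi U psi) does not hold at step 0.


(phi U psi) at 0: need smallest j with psi[j]=1 and phi[i]=1 for all i in [0,j).
Scan from step 0:
  step 0: phi=1, psi=0 -> continue
  step 1: phi=1, psi=0 -> continue
  step 2: phi=1, psi=0 -> continue
  step 3: phi=1, psi=0 -> continue
  step 6: psi=1 and phi held for [0,6) -> witness found
Witness step = 6

6


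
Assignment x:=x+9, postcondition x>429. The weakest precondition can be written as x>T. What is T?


Formula: wp(x:=E, P) = P[E/x] (substitute E for x in postcondition)
Step 1: Postcondition: x>429
Step 2: Substitute x+9 for x: x+9>429
Step 3: Solve for x: x > 429-9 = 420

420


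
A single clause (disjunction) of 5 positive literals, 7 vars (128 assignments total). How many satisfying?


Step 1: Total=2^7=128
Step 2: Unsat when all 5 false: 2^2=4
Step 3: Sat=128-4=124

124


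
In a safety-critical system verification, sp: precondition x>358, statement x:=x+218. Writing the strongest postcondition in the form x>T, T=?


Formula: sp(P, x:=E) = exists old_x. (x = E[old_x/x]) AND P[old_x/x] (old_x is the value of x before the assignment; eliminate old_x by solving x = E[old_x/x] for old_x)
Step 1: Precondition P: x>358, i.e. old_x > 358
Step 2: Assignment gives x = old_x + 218, so old_x = x - 218
Step 3: Substitute into P: x - 218 > 358
Step 4: Simplify: x > 358+218 = 576

576


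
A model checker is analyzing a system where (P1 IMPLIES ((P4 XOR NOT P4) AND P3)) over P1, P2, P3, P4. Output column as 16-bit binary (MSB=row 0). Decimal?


Formula: (P1 IMPLIES ((P4 XOR NOT P4) AND P3)) over P1, P2, P3, P4 (16 rows)
Evaluate each row (bits = P1,P2,P3,P4, MSB first):
  row 0 [0000]: (0 IMPLIES ((0 XOR NOT 0) AND 0)) -> 1
  row 1 [0001]: (0 IMPLIES ((1 XOR NOT 1) AND 0)) -> 1
  row 2 [0010]: (0 IMPLIES ((0 XOR NOT 0) AND 1)) -> 1
  row 3 [0011]: (0 IMPLIES ((1 XOR NOT 1) AND 1)) -> 1
  row 4 [0100]: (0 IMPLIES ((0 XOR NOT 0) AND 0)) -> 1
  row 5 [0101]: (0 IMPLIES ((1 XOR NOT 1) AND 0)) -> 1
  row 6 [0110]: (0 IMPLIES ((0 XOR NOT 0) AND 1)) -> 1
  row 7 [0111]: (0 IMPLIES ((1 XOR NOT 1) AND 1)) -> 1
  row 8 [1000]: (1 IMPLIES ((0 XOR NOT 0) AND 0)) -> 0
  row 9 [1001]: (1 IMPLIES ((1 XOR NOT 1) AND 0)) -> 0
  row 10 [1010]: (1 IMPLIES ((0 XOR NOT 0) AND 1)) -> 1
  row 11 [1011]: (1 IMPLIES ((1 XOR NOT 1) AND 1)) -> 1
  row 12 [1100]: (1 IMPLIES ((0 XOR NOT 0) AND 0)) -> 0
  row 13 [1101]: (1 IMPLIES ((1 XOR NOT 1) AND 0)) -> 0
  row 14 [1110]: (1 IMPLIES ((0 XOR NOT 0) AND 1)) -> 1
  row 15 [1111]: (1 IMPLIES ((1 XOR NOT 1) AND 1)) -> 1
Full result column, 4 rows per line (P1,P2 fixed per line; P3,P4 runs 00..11 left to right):
  rows 0-3 [P1,P2=00]: 1111  = hex F
  rows 4-7 [P1,P2=01]: 1111  = hex F
  rows 8-11 [P1,P2=10]: 0011  = hex 3
  rows 12-15 [P1,P2=11]: 0011  = hex 3
Output column (row 0 .. row 15) = 1111111100110011
Output column grouped in 4s = 1111 1111 0011 0011 = 0xFF33
Convert to decimal digit by digit (value = value*16 + digit):
  F -> 15
  15*16 + 15 (F) = 255
  255*16 + 3 = 4083
  4083*16 + 3 = 65331
Decimal = 65331

65331


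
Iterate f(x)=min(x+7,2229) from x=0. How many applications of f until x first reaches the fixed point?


Step 1: x=0, cap=2229, increment=7
Step 2: x grows by 7 each step until capped at 2229; fixed point is x=2229
Step 3: iterations = ceil(2229/7) = 319

319


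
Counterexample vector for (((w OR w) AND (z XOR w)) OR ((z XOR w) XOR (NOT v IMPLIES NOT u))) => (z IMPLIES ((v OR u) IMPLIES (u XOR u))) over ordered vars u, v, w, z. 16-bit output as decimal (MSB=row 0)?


F1 = (((w OR w) AND (z XOR w)) OR ((z XOR w) XOR (NOT v IMPLIES NOT u)))
F2 = (z IMPLIES ((v OR u) IMPLIES (u XOR u)))
Counterexample to F1=>F2 is where F1=1 and F2=0.
Evaluate each row (bits = u,v,w,z, MSB first):
  row 0 [0000]: F1=1 F2=1 -> F1&~F2 -> 0
  row 1 [0001]: F1=0 F2=1 -> F1&~F2 -> 0
  row 2 [0010]: F1=1 F2=1 -> F1&~F2 -> 0
  row 3 [0011]: F1=1 F2=1 -> F1&~F2 -> 0
  row 4 [0100]: F1=1 F2=1 -> F1&~F2 -> 0
  row 5 [0101]: F1=0 F2=0 -> F1&~F2 -> 0
  row 6 [0110]: F1=1 F2=1 -> F1&~F2 -> 0
  row 7 [0111]: F1=1 F2=0 -> F1&~F2 -> 1
  row 8 [1000]: F1=0 F2=1 -> F1&~F2 -> 0
  row 9 [1001]: F1=1 F2=0 -> F1&~F2 -> 1
  row 10 [1010]: F1=1 F2=1 -> F1&~F2 -> 0
  row 11 [1011]: F1=0 F2=0 -> F1&~F2 -> 0
  row 12 [1100]: F1=1 F2=1 -> F1&~F2 -> 0
  row 13 [1101]: F1=0 F2=0 -> F1&~F2 -> 0
  row 14 [1110]: F1=1 F2=1 -> F1&~F2 -> 0
  row 15 [1111]: F1=1 F2=0 -> F1&~F2 -> 1
Full result column, 4 rows per line (u,v fixed per line; w,z runs 00..11 left to right):
  rows 0-3 [u,v=00]: 0000  = hex 0
  rows 4-7 [u,v=01]: 0001  = hex 1
  rows 8-11 [u,v=10]: 0100  = hex 4
  rows 12-15 [u,v=11]: 0001  = hex 1
Counterexample vector (row 0 .. row 15) = 0000000101000001
Output column grouped in 4s = 0000 0001 0100 0001 = 0x0141
Convert to decimal digit by digit (value = value*16 + digit):
  0 -> 0
  0*16 + 1 = 1
  1*16 + 4 = 20
  20*16 + 1 = 321
Decimal = 321

321


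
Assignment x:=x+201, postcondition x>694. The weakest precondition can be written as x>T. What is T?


Formula: wp(x:=E, P) = P[E/x] (substitute E for x in postcondition)
Step 1: Postcondition: x>694
Step 2: Substitute x+201 for x: x+201>694
Step 3: Solve for x: x > 694-201 = 493

493


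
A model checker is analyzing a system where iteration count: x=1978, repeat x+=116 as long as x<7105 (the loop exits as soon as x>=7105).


Step 1: x goes from 1978 toward 7105 by 116; the body runs while x<7105, so iterations = ceil((bound-start)/step)
Step 2: Distance=5127
Step 3: ceil(5127/116)=45

45


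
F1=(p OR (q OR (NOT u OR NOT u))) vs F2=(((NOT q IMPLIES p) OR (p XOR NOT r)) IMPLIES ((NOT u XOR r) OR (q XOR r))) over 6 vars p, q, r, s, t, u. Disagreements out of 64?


F1 = (p OR (q OR (NOT u OR NOT u)))
F2 = (((NOT q IMPLIES p) OR (p XOR NOT r)) IMPLIES ((NOT u XOR r) OR (q XOR r)))
Evaluate both on each of 64 rows (bits = p,q,r,s,t,u):
  row 0 [000000]: F1=1 F2=1 -> 0
  row 1 [000001]: F1=0 F2=0 -> 0
  row 2 [000010]: F1=1 F2=1 -> 0
  row 3 [000011]: F1=0 F2=0 -> 0
  row 4 [000100]: F1=1 F2=1 -> 0
  (every remaining row is evaluated the same way; all 64 results are listed next)
Full result column, 8 rows per line (p,q,r fixed per line; s,t,u runs 000..111 left to right):
  rows 0-7 [p,q,r=000]: 00000000  (ones: 0)
  rows 8-15 [p,q,r=001]: 01010101  (ones: 4)
  rows 16-23 [p,q,r=010]: 00000000  (ones: 0)
  rows 24-31 [p,q,r=011]: 10101010  (ones: 4)
  rows 32-39 [p,q,r=100]: 01010101  (ones: 4)
  rows 40-47 [p,q,r=101]: 00000000  (ones: 0)
  rows 48-55 [p,q,r=110]: 00000000  (ones: 0)
  rows 56-63 [p,q,r=111]: 10101010  (ones: 4)
Disagreements = 0+4+0+4+4+0+0+4 = 16

16


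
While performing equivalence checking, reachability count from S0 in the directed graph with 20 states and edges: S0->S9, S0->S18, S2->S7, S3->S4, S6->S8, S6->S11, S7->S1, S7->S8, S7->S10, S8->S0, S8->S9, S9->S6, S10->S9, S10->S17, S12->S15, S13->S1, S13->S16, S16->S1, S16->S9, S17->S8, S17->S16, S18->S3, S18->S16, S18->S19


BFS from S0:
  layer 0: {S0}
  layer 1: {S9, S18}
  layer 2: {S3, S6, S16, S19}
  layer 3: {S1, S4, S8, S11}
Reachable set: {S0, S1, S3, S4, S6, S8, S9, S11, S16, S18, S19}
Count = 11

11


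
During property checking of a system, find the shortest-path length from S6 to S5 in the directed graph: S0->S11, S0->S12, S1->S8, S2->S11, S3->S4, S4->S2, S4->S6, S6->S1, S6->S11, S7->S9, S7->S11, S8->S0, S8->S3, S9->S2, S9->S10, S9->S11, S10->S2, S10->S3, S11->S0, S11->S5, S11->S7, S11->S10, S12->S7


BFS layer-by-layer from S6:
  dist 0: {S6}
  dist 1: {S1, S11}
  dist 2: {S0, S5, S7, S8, S10}
  -> S5 reached at distance 2
Shortest path length = 2

2


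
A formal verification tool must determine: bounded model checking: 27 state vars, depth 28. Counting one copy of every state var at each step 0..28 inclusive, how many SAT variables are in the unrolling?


BMC unrolls to depth k, creating one copy of each state var for steps 0..k.
Step count = 28 + 1 = 29 (steps 0 through 28)
Vars per step = 27
Total = 27 * 29 = 783

783


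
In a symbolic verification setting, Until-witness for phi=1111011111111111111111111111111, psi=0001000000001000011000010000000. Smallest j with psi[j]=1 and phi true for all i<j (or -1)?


(phi U psi) at 0: need smallest j with psi[j]=1 and phi[i]=1 for all i in [0,j).
Scan from step 0:
  step 0: phi=1, psi=0 -> continue
  step 1: phi=1, psi=0 -> continue
  step 2: phi=1, psi=0 -> continue
  step 3: psi=1 and phi held for [0,3) -> witness found
Witness step = 3

3


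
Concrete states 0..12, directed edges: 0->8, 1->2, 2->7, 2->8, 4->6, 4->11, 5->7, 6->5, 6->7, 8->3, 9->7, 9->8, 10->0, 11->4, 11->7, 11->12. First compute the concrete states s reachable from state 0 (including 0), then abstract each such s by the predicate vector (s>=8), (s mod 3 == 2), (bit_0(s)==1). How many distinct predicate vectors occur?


BFS from 0:
Concrete reachable: {0, 3, 8}
Abstract via predicates (s>=8), (s mod 3 == 2), (bit_0(s)==1):
  (0,0,0) <- {0}
  (0,0,1) <- {3}
  (1,1,0) <- {8}
Distinct abstract states = 3

3


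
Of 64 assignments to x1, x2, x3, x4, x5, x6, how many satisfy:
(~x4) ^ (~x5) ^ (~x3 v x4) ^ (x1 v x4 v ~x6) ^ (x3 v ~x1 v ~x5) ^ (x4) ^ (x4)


CNF with 7 clauses over 6 vars (64 assignments).
An assignment satisfies CNF iff every clause has >=1 true literal.
Check each row (bits = x1,x2,x3,x4,x5,x6; clause T/F shown):
  row 0 [000000]: clauses=TTTTTFF -> 0
  row 1 [000001]: clauses=TTTFTFF -> 0
  row 2 [000010]: clauses=TFTTTFF -> 0
  row 3 [000011]: clauses=TFTFTFF -> 0
  row 4 [000100]: clauses=FTTTTTT -> 0
  (every remaining row is evaluated the same way; all 64 results are listed next)
Full result column, 8 rows per line (x1,x2,x3 fixed per line; x4,x5,x6 runs 000..111 left to right):
  rows 0-7 [x1,x2,x3=000]: 00000000  (ones: 0)
  rows 8-15 [x1,x2,x3=001]: 00000000  (ones: 0)
  rows 16-23 [x1,x2,x3=010]: 00000000  (ones: 0)
  rows 24-31 [x1,x2,x3=011]: 00000000  (ones: 0)
  rows 32-39 [x1,x2,x3=100]: 00000000  (ones: 0)
  rows 40-47 [x1,x2,x3=101]: 00000000  (ones: 0)
  rows 48-55 [x1,x2,x3=110]: 00000000  (ones: 0)
  rows 56-63 [x1,x2,x3=111]: 00000000  (ones: 0)
Satisfying assignments = 0+0+0+0+0+0+0+0 = 0

0


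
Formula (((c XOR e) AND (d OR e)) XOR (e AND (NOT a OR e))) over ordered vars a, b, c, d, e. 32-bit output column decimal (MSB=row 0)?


Formula: (((c XOR e) AND (d OR e)) XOR (e AND (NOT a OR e))) over a, b, c, d, e (32 rows)
Evaluate each row (bits = a,b,c,d,e, MSB first):
  row 0 [00000]: (((0 XOR 0) AND (0 OR 0)) XOR (0 AND (NOT 0 OR 0))) -> 0
  row 1 [00001]: (((0 XOR 1) AND (0 OR 1)) XOR (1 AND (NOT 0 OR 1))) -> 0
  row 2 [00010]: (((0 XOR 0) AND (1 OR 0)) XOR (0 AND (NOT 0 OR 0))) -> 0
  row 3 [00011]: (((0 XOR 1) AND (1 OR 1)) XOR (1 AND (NOT 0 OR 1))) -> 0
  row 4 [00100]: (((1 XOR 0) AND (0 OR 0)) XOR (0 AND (NOT 0 OR 0))) -> 0
  row 5 [00101]: (((1 XOR 1) AND (0 OR 1)) XOR (1 AND (NOT 0 OR 1))) -> 1
  row 6 [00110]: (((1 XOR 0) AND (1 OR 0)) XOR (0 AND (NOT 0 OR 0))) -> 1
  row 7 [00111]: (((1 XOR 1) AND (1 OR 1)) XOR (1 AND (NOT 0 OR 1))) -> 1
  row 8 [01000]: (((0 XOR 0) AND (0 OR 0)) XOR (0 AND (NOT 0 OR 0))) -> 0
  row 9 [01001]: (((0 XOR 1) AND (0 OR 1)) XOR (1 AND (NOT 0 OR 1))) -> 0
  row 10 [01010]: (((0 XOR 0) AND (1 OR 0)) XOR (0 AND (NOT 0 OR 0))) -> 0
  row 11 [01011]: (((0 XOR 1) AND (1 OR 1)) XOR (1 AND (NOT 0 OR 1))) -> 0
  row 12 [01100]: (((1 XOR 0) AND (0 OR 0)) XOR (0 AND (NOT 0 OR 0))) -> 0
  row 13 [01101]: (((1 XOR 1) AND (0 OR 1)) XOR (1 AND (NOT 0 OR 1))) -> 1
  row 14 [01110]: (((1 XOR 0) AND (1 OR 0)) XOR (0 AND (NOT 0 OR 0))) -> 1
  row 15 [01111]: (((1 XOR 1) AND (1 OR 1)) XOR (1 AND (NOT 0 OR 1))) -> 1
  row 16 [10000]: (((0 XOR 0) AND (0 OR 0)) XOR (0 AND (NOT 1 OR 0))) -> 0
  row 17 [10001]: (((0 XOR 1) AND (0 OR 1)) XOR (1 AND (NOT 1 OR 1))) -> 0
  row 18 [10010]: (((0 XOR 0) AND (1 OR 0)) XOR (0 AND (NOT 1 OR 0))) -> 0
  row 19 [10011]: (((0 XOR 1) AND (1 OR 1)) XOR (1 AND (NOT 1 OR 1))) -> 0
  row 20 [10100]: (((1 XOR 0) AND (0 OR 0)) XOR (0 AND (NOT 1 OR 0))) -> 0
  row 21 [10101]: (((1 XOR 1) AND (0 OR 1)) XOR (1 AND (NOT 1 OR 1))) -> 1
  row 22 [10110]: (((1 XOR 0) AND (1 OR 0)) XOR (0 AND (NOT 1 OR 0))) -> 1
  row 23 [10111]: (((1 XOR 1) AND (1 OR 1)) XOR (1 AND (NOT 1 OR 1))) -> 1
  row 24 [11000]: (((0 XOR 0) AND (0 OR 0)) XOR (0 AND (NOT 1 OR 0))) -> 0
  row 25 [11001]: (((0 XOR 1) AND (0 OR 1)) XOR (1 AND (NOT 1 OR 1))) -> 0
  row 26 [11010]: (((0 XOR 0) AND (1 OR 0)) XOR (0 AND (NOT 1 OR 0))) -> 0
  row 27 [11011]: (((0 XOR 1) AND (1 OR 1)) XOR (1 AND (NOT 1 OR 1))) -> 0
  row 28 [11100]: (((1 XOR 0) AND (0 OR 0)) XOR (0 AND (NOT 1 OR 0))) -> 0
  row 29 [11101]: (((1 XOR 1) AND (0 OR 1)) XOR (1 AND (NOT 1 OR 1))) -> 1
  row 30 [11110]: (((1 XOR 0) AND (1 OR 0)) XOR (0 AND (NOT 1 OR 0))) -> 1
  row 31 [11111]: (((1 XOR 1) AND (1 OR 1)) XOR (1 AND (NOT 1 OR 1))) -> 1
Full result column, 4 rows per line (a,b,c fixed per line; d,e runs 00..11 left to right):
  rows 0-3 [a,b,c=000]: 0000  = hex 0
  rows 4-7 [a,b,c=001]: 0111  = hex 7
  rows 8-11 [a,b,c=010]: 0000  = hex 0
  rows 12-15 [a,b,c=011]: 0111  = hex 7
  rows 16-19 [a,b,c=100]: 0000  = hex 0
  rows 20-23 [a,b,c=101]: 0111  = hex 7
  rows 24-27 [a,b,c=110]: 0000  = hex 0
  rows 28-31 [a,b,c=111]: 0111  = hex 7
Output column (row 0 .. row 31) = 00000111000001110000011100000111
Output column grouped in 4s = 0000 0111 0000 0111 0000 0111 0000 0111 = 0x07070707
Convert to decimal digit by digit (value = value*16 + digit):
  0 -> 0
  0*16 + 7 = 7
  7*16 + 0 = 112
  112*16 + 7 = 1799
  1799*16 + 0 = 28784
  28784*16 + 7 = 460551
  460551*16 + 0 = 7368816
  7368816*16 + 7 = 117901063
Decimal = 117901063

117901063


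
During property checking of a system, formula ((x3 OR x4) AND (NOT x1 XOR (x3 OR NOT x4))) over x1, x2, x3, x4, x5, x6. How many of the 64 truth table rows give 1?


Formula: ((x3 OR x4) AND (NOT x1 XOR (x3 OR NOT x4))) over 6 vars (64 rows)
Evaluate each row (x1, x2, x3, x4, x5, x6 as bits, MSB first):
  row 0 [000000]: ((0 OR 0) AND (NOT 0 XOR (0 OR NOT 0))) -> 0
  row 1 [000001]: ((0 OR 0) AND (NOT 0 XOR (0 OR NOT 0))) -> 0
  row 2 [000010]: ((0 OR 0) AND (NOT 0 XOR (0 OR NOT 0))) -> 0
  row 3 [000011]: ((0 OR 0) AND (NOT 0 XOR (0 OR NOT 0))) -> 0
  row 4 [000100]: ((0 OR 1) AND (NOT 0 XOR (0 OR NOT 1))) -> 1
  (every remaining row is evaluated the same way; all 64 results are listed next)
Full result column, 8 rows per line (x1,x2,x3 fixed per line; x4,x5,x6 runs 000..111 left to right):
  rows 0-7 [x1,x2,x3=000]: 00001111  (ones: 4)
  rows 8-15 [x1,x2,x3=001]: 00000000  (ones: 0)
  rows 16-23 [x1,x2,x3=010]: 00001111  (ones: 4)
  rows 24-31 [x1,x2,x3=011]: 00000000  (ones: 0)
  rows 32-39 [x1,x2,x3=100]: 00000000  (ones: 0)
  rows 40-47 [x1,x2,x3=101]: 11111111  (ones: 8)
  rows 48-55 [x1,x2,x3=110]: 00000000  (ones: 0)
  rows 56-63 [x1,x2,x3=111]: 11111111  (ones: 8)
Count of 1-rows = 4+0+4+0+0+8+0+8 = 24

24


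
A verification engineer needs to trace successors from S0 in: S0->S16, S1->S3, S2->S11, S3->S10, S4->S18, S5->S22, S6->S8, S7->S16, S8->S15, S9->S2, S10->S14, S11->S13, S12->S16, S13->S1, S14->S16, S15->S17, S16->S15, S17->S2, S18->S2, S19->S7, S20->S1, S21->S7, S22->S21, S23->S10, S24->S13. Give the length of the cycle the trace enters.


Trace from S0 until a state repeats:
  S0 -> S16 -> S15 -> S17 -> S2 -> S11 -> S13 -> S1 -> S3 -> S10 -> S14 -> S16
S16 first seen at step 1, revisited at step 11.
Cycle length = 11 - 1 = 10

10


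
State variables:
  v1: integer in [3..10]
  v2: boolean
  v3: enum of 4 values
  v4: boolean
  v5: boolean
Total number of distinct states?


State space = product of domain sizes of all variables.
Domain sizes:
  v1 (integer in [3..10]): 8
  v2 (boolean): 2
  v3 (enum of 4 values): 4
  v4 (boolean): 2
  v5 (boolean): 2
Product = 8 * 2 * 4 * 2 * 2 = 256

256


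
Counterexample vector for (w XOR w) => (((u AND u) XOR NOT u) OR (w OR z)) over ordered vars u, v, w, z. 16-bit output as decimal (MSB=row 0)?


F1 = (w XOR w)
F2 = (((u AND u) XOR NOT u) OR (w OR z))
Counterexample to F1=>F2 is where F1=1 and F2=0.
Evaluate each row (bits = u,v,w,z, MSB first):
  row 0 [0000]: F1=0 F2=1 -> F1&~F2 -> 0
  row 1 [0001]: F1=0 F2=1 -> F1&~F2 -> 0
  row 2 [0010]: F1=0 F2=1 -> F1&~F2 -> 0
  row 3 [0011]: F1=0 F2=1 -> F1&~F2 -> 0
  row 4 [0100]: F1=0 F2=1 -> F1&~F2 -> 0
  row 5 [0101]: F1=0 F2=1 -> F1&~F2 -> 0
  row 6 [0110]: F1=0 F2=1 -> F1&~F2 -> 0
  row 7 [0111]: F1=0 F2=1 -> F1&~F2 -> 0
  row 8 [1000]: F1=0 F2=1 -> F1&~F2 -> 0
  row 9 [1001]: F1=0 F2=1 -> F1&~F2 -> 0
  row 10 [1010]: F1=0 F2=1 -> F1&~F2 -> 0
  row 11 [1011]: F1=0 F2=1 -> F1&~F2 -> 0
  row 12 [1100]: F1=0 F2=1 -> F1&~F2 -> 0
  row 13 [1101]: F1=0 F2=1 -> F1&~F2 -> 0
  row 14 [1110]: F1=0 F2=1 -> F1&~F2 -> 0
  row 15 [1111]: F1=0 F2=1 -> F1&~F2 -> 0
Full result column, 4 rows per line (u,v fixed per line; w,z runs 00..11 left to right):
  rows 0-3 [u,v=00]: 0000  = hex 0
  rows 4-7 [u,v=01]: 0000  = hex 0
  rows 8-11 [u,v=10]: 0000  = hex 0
  rows 12-15 [u,v=11]: 0000  = hex 0
Counterexample vector (row 0 .. row 15) = 0000000000000000
Output column grouped in 4s = 0000 0000 0000 0000 = 0x0000
Convert to decimal digit by digit (value = value*16 + digit):
  0 -> 0
  0*16 + 0 = 0
  0*16 + 0 = 0
  0*16 + 0 = 0
Decimal = 0

0


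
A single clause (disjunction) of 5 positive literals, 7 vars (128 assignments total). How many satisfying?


Step 1: Total=2^7=128
Step 2: Unsat when all 5 false: 2^2=4
Step 3: Sat=128-4=124

124


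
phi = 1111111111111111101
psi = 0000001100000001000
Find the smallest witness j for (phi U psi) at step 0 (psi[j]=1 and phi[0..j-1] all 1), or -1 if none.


(phi U psi) at 0: need smallest j with psi[j]=1 and phi[i]=1 for all i in [0,j).
Scan from step 0:
  step 0: phi=1, psi=0 -> continue
  step 1: phi=1, psi=0 -> continue
  step 2: phi=1, psi=0 -> continue
  step 3: phi=1, psi=0 -> continue
  step 6: psi=1 and phi held for [0,6) -> witness found
Witness step = 6

6


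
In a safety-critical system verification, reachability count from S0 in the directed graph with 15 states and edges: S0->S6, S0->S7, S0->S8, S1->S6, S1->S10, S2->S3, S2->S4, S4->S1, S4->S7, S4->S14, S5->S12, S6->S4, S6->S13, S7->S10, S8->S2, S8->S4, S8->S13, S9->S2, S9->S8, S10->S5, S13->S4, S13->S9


BFS from S0:
  layer 0: {S0}
  layer 1: {S6, S7, S8}
  layer 2: {S2, S4, S10, S13}
  layer 3: {S1, S3, S5, S9, S14}
  layer 4: {S12}
Reachable set: {S0, S1, S2, S3, S4, S5, S6, S7, S8, S9, S10, S12, S13, S14}
Count = 14

14


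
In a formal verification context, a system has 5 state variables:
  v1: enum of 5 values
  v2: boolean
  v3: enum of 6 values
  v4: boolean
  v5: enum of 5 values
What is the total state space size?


State space = product of domain sizes of all variables.
Domain sizes:
  v1 (enum of 5 values): 5
  v2 (boolean): 2
  v3 (enum of 6 values): 6
  v4 (boolean): 2
  v5 (enum of 5 values): 5
Product = 5 * 2 * 6 * 2 * 5 = 600

600


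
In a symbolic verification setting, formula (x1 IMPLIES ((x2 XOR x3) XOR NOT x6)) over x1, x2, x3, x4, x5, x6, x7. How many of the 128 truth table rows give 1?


Formula: (x1 IMPLIES ((x2 XOR x3) XOR NOT x6)) over 7 vars (128 rows)
Evaluate each row (x1, x2, x3, x4, x5, x6, x7 as bits, MSB first):
  row 0 [0000000]: (0 IMPLIES ((0 XOR 0) XOR NOT 0)) -> 1
  row 1 [0000001]: (0 IMPLIES ((0 XOR 0) XOR NOT 0)) -> 1
  row 2 [0000010]: (0 IMPLIES ((0 XOR 0) XOR NOT 1)) -> 1
  row 3 [0000011]: (0 IMPLIES ((0 XOR 0) XOR NOT 1)) -> 1
  row 4 [0000100]: (0 IMPLIES ((0 XOR 0) XOR NOT 0)) -> 1
  (every remaining row is evaluated the same way; all 128 results are listed next)
Full result column, 8 rows per line (x1,x2,x3,x4 fixed per line; x5,x6,x7 runs 000..111 left to right):
  rows 0-7 [x1,x2,x3,x4=0000]: 11111111  (ones: 8)
  rows 8-15 [x1,x2,x3,x4=0001]: 11111111  (ones: 8)
  rows 16-23 [x1,x2,x3,x4=0010]: 11111111  (ones: 8)
  rows 24-31 [x1,x2,x3,x4=0011]: 11111111  (ones: 8)
  rows 32-39 [x1,x2,x3,x4=0100]: 11111111  (ones: 8)
  rows 40-47 [x1,x2,x3,x4=0101]: 11111111  (ones: 8)
  rows 48-55 [x1,x2,x3,x4=0110]: 11111111  (ones: 8)
  rows 56-63 [x1,x2,x3,x4=0111]: 11111111  (ones: 8)
  rows 64-71 [x1,x2,x3,x4=1000]: 11001100  (ones: 4)
  rows 72-79 [x1,x2,x3,x4=1001]: 11001100  (ones: 4)
  rows 80-87 [x1,x2,x3,x4=1010]: 00110011  (ones: 4)
  rows 88-95 [x1,x2,x3,x4=1011]: 00110011  (ones: 4)
  rows 96-103 [x1,x2,x3,x4=1100]: 00110011  (ones: 4)
  rows 104-111 [x1,x2,x3,x4=1101]: 00110011  (ones: 4)
  rows 112-119 [x1,x2,x3,x4=1110]: 11001100  (ones: 4)
  rows 120-127 [x1,x2,x3,x4=1111]: 11001100  (ones: 4)
Count of 1-rows = 8+8+8+8+8+8+8+8+4+4+4+4+4+4+4+4 = 96

96
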